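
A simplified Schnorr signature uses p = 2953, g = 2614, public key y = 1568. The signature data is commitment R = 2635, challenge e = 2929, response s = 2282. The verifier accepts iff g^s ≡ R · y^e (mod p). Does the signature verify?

g^s mod p:
Squares mod 2953: 2614^1≡2614, 2614^2≡2707, 2614^4≡1456, 2614^8≡2635, 2614^16≡722, 2614^32≡1556, 2614^64≡2629, 2614^128≡1621, 2614^256≡2424, 2614^512≡2259, 2614^1024≡297, 2614^2048≡2572
2282 = 2048 + 128 + 64 + 32 + 8 + 2, so 2614^2282 ≡ 2572·1621·2629·1556·2635·2707 ≡ 736 (mod 2953)
R · y^e mod p:
Squares mod 2953: 1568^1≡1568, 1568^2≡1728, 1568^4≡501, 1568^8≡2949, 1568^16≡16, 1568^32≡256, 1568^64≡570, 1568^128≡70, 1568^256≡1947, 1568^512≡2110, 1568^1024≡1929, 1568^2048≡261
2929 = 2048 + 512 + 256 + 64 + 32 + 16 + 1, so 1568^2929 ≡ 261·2110·1947·570·256·16·1568 ≡ 1452 (mod 2953)
2635·1452 = 3826020 ≡ 1885 (mod 2953)
736 ≠ 1885; the check fails.

does not verify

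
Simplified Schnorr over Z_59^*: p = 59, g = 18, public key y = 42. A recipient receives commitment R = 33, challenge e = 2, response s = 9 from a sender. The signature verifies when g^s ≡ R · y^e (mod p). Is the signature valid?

valid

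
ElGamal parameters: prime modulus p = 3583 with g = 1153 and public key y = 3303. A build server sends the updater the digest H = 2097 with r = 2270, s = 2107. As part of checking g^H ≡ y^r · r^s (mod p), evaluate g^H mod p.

402

Squares mod 3583: 1153^1≡1153, 1153^2≡116, 1153^4≡2707, 1153^8≡614, 1153^16≡781, 1153^32≡851, 1153^64≡435, 1153^128≡2909, 1153^256≡2818, 1153^512≡1196, 1153^1024≡799, 1153^2048≡627
2097 = 2048 + 32 + 16 + 1, so 1153^2097 ≡ 627·851·781·1153 ≡ 402 (mod 3583)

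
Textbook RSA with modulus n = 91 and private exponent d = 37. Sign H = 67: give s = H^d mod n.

67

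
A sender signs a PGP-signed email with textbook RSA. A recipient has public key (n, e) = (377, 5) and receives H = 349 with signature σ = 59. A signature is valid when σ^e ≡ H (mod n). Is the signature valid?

σ^2 ≡ 59^2 = 3481 ≡ 88
σ^4 ≡ 88^2 = 7744 ≡ 204
5 = 4 + 1, so σ^5 ≡ 204·59 ≡ 349 (mod 377)
Since 349 equals the digest 349, verification succeeds.

valid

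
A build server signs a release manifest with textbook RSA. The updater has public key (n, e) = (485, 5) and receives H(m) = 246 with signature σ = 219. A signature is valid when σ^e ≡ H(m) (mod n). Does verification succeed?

fails

σ^5 mod 485 = 344
σ^5 mod 485 = 344, but H(m) = 246.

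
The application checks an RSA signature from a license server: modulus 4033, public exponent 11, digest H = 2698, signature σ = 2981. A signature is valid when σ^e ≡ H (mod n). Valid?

no

σ^2 ≡ 2981^2 = 8886361 ≡ 1662
σ^4 ≡ 1662^2 = 2762244 ≡ 3672
σ^8 ≡ 3672^2 = 13483584 ≡ 1265
11 = 8 + 2 + 1, so σ^11 ≡ 1265·1662·2981 ≡ 1335 (mod 4033)
1335 ≠ 2698, so verification fails.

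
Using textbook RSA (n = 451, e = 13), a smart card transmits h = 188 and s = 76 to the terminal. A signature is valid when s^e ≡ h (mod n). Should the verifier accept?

reject

Squares mod 451: s^1≡76, s^2≡364, s^4≡353, s^8≡133
13 = 8 + 4 + 1, so s^13 ≡ 133·353·76 ≡ 263 (mod 451)
s^13 mod 451 = 263, but h = 188.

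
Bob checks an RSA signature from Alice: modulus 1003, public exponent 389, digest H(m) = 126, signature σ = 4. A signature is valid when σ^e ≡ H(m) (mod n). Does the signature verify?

does not verify

σ^2 ≡ 4^2 = 16
σ^4 ≡ 16^2 = 256
σ^8 ≡ 256^2 = 65536 ≡ 341
σ^16 ≡ 341^2 = 116281 ≡ 936
σ^32 ≡ 936^2 = 876096 ≡ 477
σ^64 ≡ 477^2 = 227529 ≡ 851
σ^128 ≡ 851^2 = 724201 ≡ 35
σ^256 ≡ 35^2 = 1225 ≡ 222
389 = 256 + 128 + 4 + 1, so σ^389 ≡ 222·35·256·4 ≡ 684 (mod 1003)
684 ≠ 126, so verification fails.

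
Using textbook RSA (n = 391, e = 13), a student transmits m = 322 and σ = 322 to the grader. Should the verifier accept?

σ^2 ≡ 322^2 = 103684 ≡ 69
σ^4 ≡ 69^2 = 4761 ≡ 69
σ^8 ≡ 69^2 = 4761 ≡ 69
13 = 8 + 4 + 1, so σ^13 ≡ 69·69·322 ≡ 322 (mod 391)
σ^13 mod 391 = 322 matches m.

accept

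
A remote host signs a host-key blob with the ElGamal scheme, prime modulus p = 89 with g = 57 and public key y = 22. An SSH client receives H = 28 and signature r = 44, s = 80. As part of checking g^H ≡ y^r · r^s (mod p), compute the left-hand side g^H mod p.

57^2 = 3249 ≡ 45
57^4 ≡ 45^2 = 2025 ≡ 67
57^8 ≡ 67^2 = 4489 ≡ 39
57^16 ≡ 39^2 = 1521 ≡ 8
28 = 16 + 8 + 4, so 57^28 ≡ 8·39·67 ≡ 78 (mod 89)

78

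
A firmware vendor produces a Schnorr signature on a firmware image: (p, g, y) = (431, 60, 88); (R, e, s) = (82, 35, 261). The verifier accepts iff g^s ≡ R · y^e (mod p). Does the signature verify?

g^s mod p:
60^2 = 3600 ≡ 152
60^4 ≡ 152^2 = 23104 ≡ 261
60^8 ≡ 261^2 = 68121 ≡ 23
60^16 ≡ 23^2 = 529 ≡ 98
60^32 ≡ 98^2 = 9604 ≡ 122
60^64 ≡ 122^2 = 14884 ≡ 230
60^128 ≡ 230^2 = 52900 ≡ 318
60^256 ≡ 318^2 = 101124 ≡ 270
261 = 256 + 4 + 1, so 60^261 ≡ 270·261·60 ≡ 90 (mod 431)
R · y^e mod p:
88^2 = 7744 ≡ 417
88^4 ≡ 417^2 = 173889 ≡ 196
88^8 ≡ 196^2 = 38416 ≡ 57
88^16 ≡ 57^2 = 3249 ≡ 232
88^32 ≡ 232^2 = 53824 ≡ 380
35 = 32 + 2 + 1, so 88^35 ≡ 380·417·88 ≡ 337 (mod 431)
82·337 = 27634 ≡ 50 (mod 431)
90 ≠ 50; the check fails.

does not verify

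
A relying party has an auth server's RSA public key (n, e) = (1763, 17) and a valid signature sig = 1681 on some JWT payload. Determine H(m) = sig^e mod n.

451

sig^2 ≡ 1681^2 = 2825761 ≡ 1435
sig^4 ≡ 1435^2 = 2059225 ≡ 41
sig^8 ≡ 41^2 = 1681
sig^16 ≡ 1681^2 = 2825761 ≡ 1435
17 = 16 + 1, so sig^17 ≡ 1435·1681 ≡ 451 (mod 1763)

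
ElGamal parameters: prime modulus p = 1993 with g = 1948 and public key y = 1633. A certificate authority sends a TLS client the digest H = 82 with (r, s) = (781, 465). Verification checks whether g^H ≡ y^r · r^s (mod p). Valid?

yes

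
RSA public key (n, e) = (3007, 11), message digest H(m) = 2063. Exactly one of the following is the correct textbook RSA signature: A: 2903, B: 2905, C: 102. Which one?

B

Candidate A: Squares mod 3007: 2903^1≡2903, 2903^2≡1795, 2903^4≡1528, 2903^8≡1352; 11 = 8 + 2 + 1, so 2903^11 ≡ 1352·1795·2903 ≡ 1185 (mod 3007)
Candidate B: Squares mod 3007: 2905^1≡2905, 2905^2≡1383, 2905^4≡237, 2905^8≡2043; 11 = 8 + 2 + 1, so 2905^11 ≡ 2043·1383·2905 ≡ 2063 (mod 3007)
  → matches H(m) = 2063
Candidate C: Squares mod 3007: 102^1≡102, 102^2≡1383, 102^4≡237, 102^8≡2043; 11 = 8 + 2 + 1, so 102^11 ≡ 2043·1383·102 ≡ 944 (mod 3007)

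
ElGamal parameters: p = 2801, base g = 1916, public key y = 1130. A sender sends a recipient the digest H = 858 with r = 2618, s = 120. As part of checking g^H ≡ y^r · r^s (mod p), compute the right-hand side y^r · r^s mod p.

Squares mod 2801: 1130^1≡1130, 1130^2≡2445, 1130^4≡691, 1130^8≡1311, 1130^16≡1708, 1130^32≡1423, 1130^64≡2607, 1130^128≡1223, 1130^256≡2796, 1130^512≡25, 1130^1024≡625, 1130^2048≡1286
2618 = 2048 + 512 + 32 + 16 + 8 + 2, so 1130^2618 ≡ 1286·25·1423·1708·1311·2445 ≡ 2125 (mod 2801)
Squares mod 2801: 2618^1≡2618, 2618^2≡2678, 2618^4≡1124, 2618^8≡125, 2618^16≡1620, 2618^32≡2664, 2618^64≡1963
120 = 64 + 32 + 16 + 8, so 2618^120 ≡ 1963·2664·1620·125 ≡ 1831 (mod 2801)
y^r · r^s ≡ 2125·1831 = 3890875 ≡ 286 (mod 2801)

286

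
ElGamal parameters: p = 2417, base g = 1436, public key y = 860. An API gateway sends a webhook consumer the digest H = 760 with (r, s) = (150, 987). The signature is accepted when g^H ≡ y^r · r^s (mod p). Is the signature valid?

invalid

Left side g^H mod p:
1436^2 = 2062096 ≡ 395
1436^4 ≡ 395^2 = 156025 ≡ 1337
1436^8 ≡ 1337^2 = 1787569 ≡ 1406
1436^16 ≡ 1406^2 = 1976836 ≡ 2147
1436^32 ≡ 2147^2 = 4609609 ≡ 390
1436^64 ≡ 390^2 = 152100 ≡ 2246
1436^128 ≡ 2246^2 = 5044516 ≡ 237
1436^256 ≡ 237^2 = 56169 ≡ 578
1436^512 ≡ 578^2 = 334084 ≡ 538
760 = 512 + 128 + 64 + 32 + 16 + 8, so 1436^760 ≡ 538·237·2246·390·2147·1406 ≡ 1703 (mod 2417)
Right side y^r · r^s mod p:
860^2 = 739600 ≡ 2415
860^4 ≡ 2415^2 = 5832225 ≡ 4
860^8 ≡ 4^2 = 16
860^16 ≡ 16^2 = 256
860^32 ≡ 256^2 = 65536 ≡ 277
860^64 ≡ 277^2 = 76729 ≡ 1802
860^128 ≡ 1802^2 = 3247204 ≡ 1173
150 = 128 + 16 + 4 + 2, so 860^150 ≡ 1173·256·4·2415 ≡ 194 (mod 2417)
150^2 = 22500 ≡ 747
150^4 ≡ 747^2 = 558009 ≡ 2099
150^8 ≡ 2099^2 = 4405801 ≡ 2027
150^16 ≡ 2027^2 = 4108729 ≡ 2246
150^32 ≡ 2246^2 = 5044516 ≡ 237
150^64 ≡ 237^2 = 56169 ≡ 578
150^128 ≡ 578^2 = 334084 ≡ 538
150^256 ≡ 538^2 = 289444 ≡ 1821
150^512 ≡ 1821^2 = 3316041 ≡ 2334
987 = 512 + 256 + 128 + 64 + 16 + 8 + 2 + 1, so 150^987 ≡ 2334·1821·538·578·2246·2027·747·150 ≡ 1432 (mod 2417)
194·1432 = 277808 ≡ 2270 (mod 2417)
1703 ≠ 2270, so verification fails.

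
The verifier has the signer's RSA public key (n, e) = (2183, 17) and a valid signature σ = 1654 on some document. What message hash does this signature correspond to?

269

σ^2 ≡ 1654^2 = 2735716 ≡ 417
σ^4 ≡ 417^2 = 173889 ≡ 1432
σ^8 ≡ 1432^2 = 2050624 ≡ 787
σ^16 ≡ 787^2 = 619369 ≡ 1580
17 = 16 + 1, so σ^17 ≡ 1580·1654 ≡ 269 (mod 2183)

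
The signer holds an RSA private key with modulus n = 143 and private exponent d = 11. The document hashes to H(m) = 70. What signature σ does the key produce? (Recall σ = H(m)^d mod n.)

125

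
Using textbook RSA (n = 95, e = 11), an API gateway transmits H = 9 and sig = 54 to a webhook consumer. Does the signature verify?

verifies

sig^2 ≡ 54^2 = 2916 ≡ 66
sig^4 ≡ 66^2 = 4356 ≡ 81
sig^8 ≡ 81^2 = 6561 ≡ 6
11 = 8 + 2 + 1, so sig^11 ≡ 6·66·54 ≡ 9 (mod 95)
9 = H, so the signature checks out.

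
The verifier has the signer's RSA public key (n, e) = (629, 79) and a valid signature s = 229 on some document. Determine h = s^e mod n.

s^2 ≡ 229^2 = 52441 ≡ 234
s^4 ≡ 234^2 = 54756 ≡ 33
s^8 ≡ 33^2 = 1089 ≡ 460
s^16 ≡ 460^2 = 211600 ≡ 256
s^32 ≡ 256^2 = 65536 ≡ 120
s^64 ≡ 120^2 = 14400 ≡ 562
79 = 64 + 8 + 4 + 2 + 1, so s^79 ≡ 562·460·33·234·229 ≡ 219 (mod 629)

219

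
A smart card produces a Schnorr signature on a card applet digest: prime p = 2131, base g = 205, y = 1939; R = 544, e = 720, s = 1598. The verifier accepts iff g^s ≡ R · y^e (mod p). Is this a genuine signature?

g^s mod p:
Squares mod 2131: 205^1≡205, 205^2≡1536, 205^4≡279, 205^8≡1125, 205^16≡1942, 205^32≡1625, 205^64≡316, 205^128≡1830, 205^256≡1099, 205^512≡1655, 205^1024≡690
1598 = 1024 + 512 + 32 + 16 + 8 + 4 + 2, so 205^1598 ≡ 690·1655·1625·1942·1125·279·1536 ≡ 1821 (mod 2131)
R · y^e mod p:
Squares mod 2131: 1939^1≡1939, 1939^2≡637, 1939^4≡879, 1939^8≡1219, 1939^16≡654, 1939^32≡1516, 1939^64≡1038, 1939^128≡1289, 1939^256≡1472, 1939^512≡1688
720 = 512 + 128 + 64 + 16, so 1939^720 ≡ 1688·1289·1038·654 ≡ 819 (mod 2131)
544·819 = 445536 ≡ 157 (mod 2131)
1821 ≠ 157; the check fails.

forged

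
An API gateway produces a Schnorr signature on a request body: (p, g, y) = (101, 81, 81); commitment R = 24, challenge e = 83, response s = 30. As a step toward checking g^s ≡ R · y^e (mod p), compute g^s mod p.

84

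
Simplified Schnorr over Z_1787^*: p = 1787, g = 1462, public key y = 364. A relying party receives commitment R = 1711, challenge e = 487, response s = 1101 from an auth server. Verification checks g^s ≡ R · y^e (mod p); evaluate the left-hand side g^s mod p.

Squares mod 1787: 1462^1≡1462, 1462^2≡192, 1462^4≡1124, 1462^8≡1754, 1462^16≡1089, 1462^32≡1140, 1462^64≡451, 1462^128≡1470, 1462^256≡417, 1462^512≡550, 1462^1024≡497
1101 = 1024 + 64 + 8 + 4 + 1, so 1462^1101 ≡ 497·451·1754·1124·1462 ≡ 1312 (mod 1787)

1312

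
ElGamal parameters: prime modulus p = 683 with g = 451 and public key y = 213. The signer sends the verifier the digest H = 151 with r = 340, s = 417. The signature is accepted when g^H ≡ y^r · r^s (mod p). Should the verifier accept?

Left side g^H mod p:
Squares mod 683: 451^1≡451, 451^2≡550, 451^4≡614, 451^8≡663, 451^16≡400, 451^32≡178, 451^64≡266, 451^128≡407
151 = 128 + 16 + 4 + 2 + 1, so 451^151 ≡ 407·400·614·550·451 ≡ 610 (mod 683)
Right side y^r · r^s mod p:
Squares mod 683: 213^1≡213, 213^2≡291, 213^4≡672, 213^8≡121, 213^16≡298, 213^32≡14, 213^64≡196, 213^128≡168, 213^256≡221
340 = 256 + 64 + 16 + 4, so 213^340 ≡ 221·196·298·672 ≡ 388 (mod 683)
Squares mod 683: 340^1≡340, 340^2≡173, 340^4≡560, 340^8≡103, 340^16≡364, 340^32≡677, 340^64≡36, 340^128≡613, 340^256≡119
417 = 256 + 128 + 32 + 1, so 340^417 ≡ 119·613·677·340 ≡ 160 (mod 683)
388·160 = 62080 ≡ 610 (mod 683)
610 ≡ 610 (mod 683), so the signature is genuine.

accept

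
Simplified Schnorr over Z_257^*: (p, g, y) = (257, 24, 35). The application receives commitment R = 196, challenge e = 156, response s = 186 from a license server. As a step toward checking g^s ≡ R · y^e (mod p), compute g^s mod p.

159

Squares mod 257: 24^1≡24, 24^2≡62, 24^4≡246, 24^8≡121, 24^16≡249, 24^32≡64, 24^64≡241, 24^128≡256
186 = 128 + 32 + 16 + 8 + 2, so 24^186 ≡ 256·64·249·121·62 ≡ 159 (mod 257)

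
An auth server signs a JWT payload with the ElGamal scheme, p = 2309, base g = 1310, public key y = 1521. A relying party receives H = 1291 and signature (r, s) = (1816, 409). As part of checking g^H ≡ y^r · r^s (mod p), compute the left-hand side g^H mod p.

1310^2 = 1716100 ≡ 513
1310^4 ≡ 513^2 = 263169 ≡ 2252
1310^8 ≡ 2252^2 = 5071504 ≡ 940
1310^16 ≡ 940^2 = 883600 ≡ 1562
1310^32 ≡ 1562^2 = 2439844 ≡ 1540
1310^64 ≡ 1540^2 = 2371600 ≡ 257
1310^128 ≡ 257^2 = 66049 ≡ 1397
1310^256 ≡ 1397^2 = 1951609 ≡ 504
1310^512 ≡ 504^2 = 254016 ≡ 26
1310^1024 ≡ 26^2 = 676
1291 = 1024 + 256 + 8 + 2 + 1, so 1310^1291 ≡ 676·504·940·513·1310 ≡ 766 (mod 2309)

766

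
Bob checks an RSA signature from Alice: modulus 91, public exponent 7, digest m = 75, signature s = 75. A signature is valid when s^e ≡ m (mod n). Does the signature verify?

verifies

s^2 ≡ 75^2 = 5625 ≡ 74
s^4 ≡ 74^2 = 5476 ≡ 16
7 = 4 + 2 + 1, so s^7 ≡ 16·74·75 ≡ 75 (mod 91)
Since 75 equals the digest 75, verification succeeds.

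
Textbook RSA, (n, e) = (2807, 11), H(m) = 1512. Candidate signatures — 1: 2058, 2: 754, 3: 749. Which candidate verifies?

3

Candidate 1: Squares mod 2807: 2058^1≡2058, 2058^2≡2408, 2058^4≡2009, 2058^8≡2422; 11 = 8 + 2 + 1, so 2058^11 ≡ 2422·2408·2058 ≡ 1295 (mod 2807)
Candidate 2: Squares mod 2807: 754^1≡754, 754^2≡1502, 754^4≡1983, 754^8≡2489; 11 = 8 + 2 + 1, so 754^11 ≡ 2489·1502·754 ≡ 556 (mod 2807)
Candidate 3: Squares mod 2807: 749^1≡749, 749^2≡2408, 749^4≡2009, 749^8≡2422; 11 = 8 + 2 + 1, so 749^11 ≡ 2422·2408·749 ≡ 1512 (mod 2807)
  → matches H(m) = 1512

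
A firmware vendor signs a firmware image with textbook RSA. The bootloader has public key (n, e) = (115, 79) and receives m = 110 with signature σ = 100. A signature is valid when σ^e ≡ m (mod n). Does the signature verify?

σ^79 mod 115 = 110
Since 110 equals the digest 110, verification succeeds.

verifies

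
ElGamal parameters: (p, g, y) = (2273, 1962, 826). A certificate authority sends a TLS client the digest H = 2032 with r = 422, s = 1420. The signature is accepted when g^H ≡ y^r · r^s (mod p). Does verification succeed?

Left side g^H mod p:
1962^2 = 3849444 ≡ 1255
1962^4 ≡ 1255^2 = 1575025 ≡ 2109
1962^8 ≡ 2109^2 = 4447881 ≡ 1893
1962^16 ≡ 1893^2 = 3583449 ≡ 1201
1962^32 ≡ 1201^2 = 1442401 ≡ 1319
1962^64 ≡ 1319^2 = 1739761 ≡ 916
1962^128 ≡ 916^2 = 839056 ≡ 319
1962^256 ≡ 319^2 = 101761 ≡ 1749
1962^512 ≡ 1749^2 = 3059001 ≡ 1816
1962^1024 ≡ 1816^2 = 3297856 ≡ 2006
2032 = 1024 + 512 + 256 + 128 + 64 + 32 + 16, so 1962^2032 ≡ 2006·1816·1749·319·916·1319·1201 ≡ 1581 (mod 2273)
Right side y^r · r^s mod p:
826^2 = 682276 ≡ 376
826^4 ≡ 376^2 = 141376 ≡ 450
826^8 ≡ 450^2 = 202500 ≡ 203
826^16 ≡ 203^2 = 41209 ≡ 295
826^32 ≡ 295^2 = 87025 ≡ 651
826^64 ≡ 651^2 = 423801 ≡ 1023
826^128 ≡ 1023^2 = 1046529 ≡ 949
826^256 ≡ 949^2 = 900601 ≡ 493
422 = 256 + 128 + 32 + 4 + 2, so 826^422 ≡ 493·949·651·450·376 ≡ 1581 (mod 2273)
422^2 = 178084 ≡ 790
422^4 ≡ 790^2 = 624100 ≡ 1298
422^8 ≡ 1298^2 = 1684804 ≡ 511
422^16 ≡ 511^2 = 261121 ≡ 1999
422^32 ≡ 1999^2 = 3996001 ≡ 67
422^64 ≡ 67^2 = 4489 ≡ 2216
422^128 ≡ 2216^2 = 4910656 ≡ 976
422^256 ≡ 976^2 = 952576 ≡ 189
422^512 ≡ 189^2 = 35721 ≡ 1626
422^1024 ≡ 1626^2 = 2643876 ≡ 377
1420 = 1024 + 256 + 128 + 8 + 4, so 422^1420 ≡ 377·189·976·511·1298 ≡ 1 (mod 2273)
1581·1 = 1581 ≡ 1581 (mod 2273)
1581 ≡ 1581 (mod 2273), so the signature is genuine.

passes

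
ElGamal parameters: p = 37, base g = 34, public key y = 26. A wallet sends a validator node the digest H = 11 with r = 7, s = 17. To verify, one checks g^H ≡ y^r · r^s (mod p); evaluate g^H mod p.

34^2 = 1156 ≡ 9
34^4 ≡ 9^2 = 81 ≡ 7
34^8 ≡ 7^2 = 49 ≡ 12
11 = 8 + 2 + 1, so 34^11 ≡ 12·9·34 ≡ 9 (mod 37)

9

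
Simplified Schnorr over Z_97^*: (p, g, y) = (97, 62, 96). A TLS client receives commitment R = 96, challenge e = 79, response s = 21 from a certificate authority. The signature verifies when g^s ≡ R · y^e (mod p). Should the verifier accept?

reject

g^s mod p:
Squares mod 97: 62^1≡62, 62^2≡61, 62^4≡35, 62^8≡61, 62^16≡35
21 = 16 + 4 + 1, so 62^21 ≡ 35·35·62 ≡ 96 (mod 97)
R · y^e mod p:
Squares mod 97: 96^1≡96, 96^2≡1, 96^4≡1, 96^8≡1, 96^16≡1, 96^32≡1, 96^64≡1
79 = 64 + 8 + 4 + 2 + 1, so 96^79 ≡ 1·1·1·1·96 ≡ 96 (mod 97)
96·96 = 9216 ≡ 1 (mod 97)
96 ≠ 1; the check fails.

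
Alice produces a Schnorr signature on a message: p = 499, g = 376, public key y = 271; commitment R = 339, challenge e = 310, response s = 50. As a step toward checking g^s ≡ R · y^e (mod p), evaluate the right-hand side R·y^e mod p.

271^2 = 73441 ≡ 88
271^4 ≡ 88^2 = 7744 ≡ 259
271^8 ≡ 259^2 = 67081 ≡ 215
271^16 ≡ 215^2 = 46225 ≡ 317
271^32 ≡ 317^2 = 100489 ≡ 190
271^64 ≡ 190^2 = 36100 ≡ 172
271^128 ≡ 172^2 = 29584 ≡ 143
271^256 ≡ 143^2 = 20449 ≡ 489
310 = 256 + 32 + 16 + 4 + 2, so 271^310 ≡ 489·190·317·259·88 ≡ 136 (mod 499)
R · y^e ≡ 339·136 = 46104 ≡ 196 (mod 499)

196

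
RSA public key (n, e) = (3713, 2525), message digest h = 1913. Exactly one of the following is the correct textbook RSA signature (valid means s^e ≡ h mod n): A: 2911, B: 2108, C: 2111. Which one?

Candidate A: Squares mod 3713: 2911^1≡2911, 2911^2≡855, 2911^4≡3277, 2911^8≡733, 2911^16≡2617, 2911^32≡1917, 2911^64≡2732, 2911^128≡694, 2911^256≡2659, 2911^512≡729, 2911^1024≡482, 2911^2048≡2118; 2525 = 2048 + 256 + 128 + 64 + 16 + 8 + 4 + 1, so 2911^2525 ≡ 2118·2659·694·2732·2617·733·3277·2911 ≡ 1827 (mod 3713)
Candidate B: Squares mod 3713: 2108^1≡2108, 2108^2≡2916, 2108^4≡286, 2108^8≡110, 2108^16≡961, 2108^32≡2697, 2108^64≡42, 2108^128≡1764, 2108^256≡202, 2108^512≡3674, 2108^1024≡1521, 2108^2048≡242; 2525 = 2048 + 256 + 128 + 64 + 16 + 8 + 4 + 1, so 2108^2525 ≡ 242·202·1764·42·961·110·286·2108 ≡ 2919 (mod 3713)
Candidate C: Squares mod 3713: 2111^1≡2111, 2111^2≡721, 2111^4≡21, 2111^8≡441, 2111^16≡1405, 2111^32≡2422, 2111^64≡3257, 2111^128≡8, 2111^256≡64, 2111^512≡383, 2111^1024≡1882, 2111^2048≡3435; 2525 = 2048 + 256 + 128 + 64 + 16 + 8 + 4 + 1, so 2111^2525 ≡ 3435·64·8·3257·1405·441·21·2111 ≡ 1913 (mod 3713)
  → matches h = 1913

C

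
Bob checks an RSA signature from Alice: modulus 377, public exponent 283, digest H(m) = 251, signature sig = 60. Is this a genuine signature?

sig^2 ≡ 60^2 = 3600 ≡ 207
sig^4 ≡ 207^2 = 42849 ≡ 248
sig^8 ≡ 248^2 = 61504 ≡ 53
sig^16 ≡ 53^2 = 2809 ≡ 170
sig^32 ≡ 170^2 = 28900 ≡ 248
sig^64 ≡ 248^2 = 61504 ≡ 53
sig^128 ≡ 53^2 = 2809 ≡ 170
sig^256 ≡ 170^2 = 28900 ≡ 248
283 = 256 + 16 + 8 + 2 + 1, so sig^283 ≡ 248·170·53·207·60 ≡ 356 (mod 377)
sig^283 mod 377 = 356, but H(m) = 251.

forged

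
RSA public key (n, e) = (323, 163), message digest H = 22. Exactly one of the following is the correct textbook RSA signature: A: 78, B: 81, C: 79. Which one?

C

Candidate A: Squares mod 323: 78^1≡78, 78^2≡270, 78^4≡225, 78^8≡237, 78^16≡290, 78^32≡120, 78^64≡188, 78^128≡137; 163 = 128 + 32 + 2 + 1, so 78^163 ≡ 137·120·270·78 ≡ 116 (mod 323)
Candidate B: Squares mod 323: 81^1≡81, 81^2≡101, 81^4≡188, 81^8≡137, 81^16≡35, 81^32≡256, 81^64≡290, 81^128≡120; 163 = 128 + 32 + 2 + 1, so 81^163 ≡ 120·256·101·81 ≡ 157 (mod 323)
Candidate C: Squares mod 323: 79^1≡79, 79^2≡104, 79^4≡157, 79^8≡101, 79^16≡188, 79^32≡137, 79^64≡35, 79^128≡256; 163 = 128 + 32 + 2 + 1, so 79^163 ≡ 256·137·104·79 ≡ 22 (mod 323)
  → matches H = 22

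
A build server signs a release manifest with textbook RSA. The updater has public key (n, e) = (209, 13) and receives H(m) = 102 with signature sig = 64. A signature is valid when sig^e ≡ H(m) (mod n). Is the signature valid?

valid

sig^2 ≡ 64^2 = 4096 ≡ 125
sig^4 ≡ 125^2 = 15625 ≡ 159
sig^8 ≡ 159^2 = 25281 ≡ 201
13 = 8 + 4 + 1, so sig^13 ≡ 201·159·64 ≡ 102 (mod 209)
sig^13 mod 209 = 102 matches H(m).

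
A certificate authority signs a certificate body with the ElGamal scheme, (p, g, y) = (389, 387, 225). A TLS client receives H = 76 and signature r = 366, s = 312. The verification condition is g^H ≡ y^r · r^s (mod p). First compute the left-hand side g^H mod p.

193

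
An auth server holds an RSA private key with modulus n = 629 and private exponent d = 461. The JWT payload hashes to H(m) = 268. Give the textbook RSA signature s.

Squares mod 629: (H(m))^1≡268, (H(m))^2≡118, (H(m))^4≡86, (H(m))^8≡477, (H(m))^16≡460, (H(m))^32≡256, (H(m))^64≡120, (H(m))^128≡562, (H(m))^256≡86
461 = 256 + 128 + 64 + 8 + 4 + 1, so (H(m))^461 ≡ 86·562·120·477·86·268 ≡ 81 (mod 629)

81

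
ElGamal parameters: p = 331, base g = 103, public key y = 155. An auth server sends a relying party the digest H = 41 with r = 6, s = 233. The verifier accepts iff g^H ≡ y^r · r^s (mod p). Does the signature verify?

Left side g^H mod p:
103^2 = 10609 ≡ 17
103^4 ≡ 17^2 = 289
103^8 ≡ 289^2 = 83521 ≡ 109
103^16 ≡ 109^2 = 11881 ≡ 296
103^32 ≡ 296^2 = 87616 ≡ 232
41 = 32 + 8 + 1, so 103^41 ≡ 232·109·103 ≡ 25 (mod 331)
Right side y^r · r^s mod p:
155^2 = 24025 ≡ 193
155^4 ≡ 193^2 = 37249 ≡ 177
6 = 4 + 2, so 155^6 ≡ 177·193 ≡ 68 (mod 331)
6^2 = 36
6^4 ≡ 36^2 = 1296 ≡ 303
6^8 ≡ 303^2 = 91809 ≡ 122
6^16 ≡ 122^2 = 14884 ≡ 320
6^32 ≡ 320^2 = 102400 ≡ 121
6^64 ≡ 121^2 = 14641 ≡ 77
6^128 ≡ 77^2 = 5929 ≡ 302
233 = 128 + 64 + 32 + 8 + 1, so 6^233 ≡ 302·77·121·122·6 ≡ 161 (mod 331)
68·161 = 10948 ≡ 25 (mod 331)
25 ≡ 25 (mod 331), so the signature is genuine.

verifies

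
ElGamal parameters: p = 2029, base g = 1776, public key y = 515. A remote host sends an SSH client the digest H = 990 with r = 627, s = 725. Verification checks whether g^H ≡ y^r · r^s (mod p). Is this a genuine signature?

Left side g^H mod p:
Squares mod 2029: 1776^1≡1776, 1776^2≡1110, 1776^4≡497, 1776^8≡1500, 1776^16≡1868, 1776^32≡1573, 1776^64≡978, 1776^128≡825, 1776^256≡910, 1776^512≡268
990 = 512 + 256 + 128 + 64 + 16 + 8 + 4 + 2, so 1776^990 ≡ 268·910·825·978·1868·1500·497·1110 ≡ 911 (mod 2029)
Right side y^r · r^s mod p:
Squares mod 2029: 515^1≡515, 515^2≡1455, 515^4≡778, 515^8≡642, 515^16≡277, 515^32≡1656, 515^64≡1157, 515^128≡1538, 515^256≡1659, 515^512≡957
627 = 512 + 64 + 32 + 16 + 2 + 1, so 515^627 ≡ 957·1157·1656·277·1455·515 ≡ 34 (mod 2029)
Squares mod 2029: 627^1≡627, 627^2≡1532, 627^4≡1500, 627^8≡1868, 627^16≡1573, 627^32≡978, 627^64≡825, 627^128≡910, 627^256≡268, 627^512≡809
725 = 512 + 128 + 64 + 16 + 4 + 1, so 627^725 ≡ 809·910·825·1573·1500·627 ≡ 1345 (mod 2029)
34·1345 = 45730 ≡ 1092 (mod 2029)
911 ≠ 1092, so verification fails.

forged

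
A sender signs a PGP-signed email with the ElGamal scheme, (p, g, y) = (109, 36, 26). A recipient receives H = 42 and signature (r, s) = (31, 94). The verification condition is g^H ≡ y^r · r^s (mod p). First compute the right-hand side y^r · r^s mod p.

26^2 = 676 ≡ 22
26^4 ≡ 22^2 = 484 ≡ 48
26^8 ≡ 48^2 = 2304 ≡ 15
26^16 ≡ 15^2 = 225 ≡ 7
31 = 16 + 8 + 4 + 2 + 1, so 26^31 ≡ 7·15·48·22·26 ≡ 48 (mod 109)
31^2 = 961 ≡ 89
31^4 ≡ 89^2 = 7921 ≡ 73
31^8 ≡ 73^2 = 5329 ≡ 97
31^16 ≡ 97^2 = 9409 ≡ 35
31^32 ≡ 35^2 = 1225 ≡ 26
31^64 ≡ 26^2 = 676 ≡ 22
94 = 64 + 16 + 8 + 4 + 2, so 31^94 ≡ 22·35·97·73·89 ≡ 15 (mod 109)
y^r · r^s ≡ 48·15 = 720 ≡ 66 (mod 109)

66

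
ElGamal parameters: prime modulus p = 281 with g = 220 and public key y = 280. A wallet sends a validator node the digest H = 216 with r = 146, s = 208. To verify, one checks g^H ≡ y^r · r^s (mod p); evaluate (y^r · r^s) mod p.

90

Squares mod 281: 280^1≡280, 280^2≡1, 280^4≡1, 280^8≡1, 280^16≡1, 280^32≡1, 280^64≡1, 280^128≡1
146 = 128 + 16 + 2, so 280^146 ≡ 1·1·1 ≡ 1 (mod 281)
Squares mod 281: 146^1≡146, 146^2≡241, 146^4≡195, 146^8≡90, 146^16≡232, 146^32≡153, 146^64≡86, 146^128≡90
208 = 128 + 64 + 16, so 146^208 ≡ 90·86·232 ≡ 90 (mod 281)
y^r · r^s ≡ 1·90 = 90 ≡ 90 (mod 281)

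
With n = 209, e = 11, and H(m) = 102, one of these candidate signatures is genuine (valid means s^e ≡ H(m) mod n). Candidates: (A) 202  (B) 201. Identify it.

Candidate A: 202^11 mod 209 = 103
Candidate B: 201^11 mod 209 = 102
  → matches H(m) = 102

B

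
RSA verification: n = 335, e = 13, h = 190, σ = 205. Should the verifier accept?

accept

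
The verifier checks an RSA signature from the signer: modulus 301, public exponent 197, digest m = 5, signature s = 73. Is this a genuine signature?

s^197 mod 301 = 5
5 = m, so the signature checks out.

genuine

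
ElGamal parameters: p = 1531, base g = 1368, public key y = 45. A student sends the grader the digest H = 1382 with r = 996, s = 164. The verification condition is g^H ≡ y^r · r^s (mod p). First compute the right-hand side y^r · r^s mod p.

143

Squares mod 1531: 45^1≡45, 45^2≡494, 45^4≡607, 45^8≡1009, 45^16≡1497, 45^32≡1156, 45^64≡1304, 45^128≡1006, 45^256≡45, 45^512≡494
996 = 512 + 256 + 128 + 64 + 32 + 4, so 45^996 ≡ 494·45·1006·1304·1156·607 ≡ 871 (mod 1531)
Squares mod 1531: 996^1≡996, 996^2≡1459, 996^4≡591, 996^8≡213, 996^16≡970, 996^32≡866, 996^64≡1297, 996^128≡1171
164 = 128 + 32 + 4, so 996^164 ≡ 1171·866·591 ≡ 1097 (mod 1531)
y^r · r^s ≡ 871·1097 = 955487 ≡ 143 (mod 1531)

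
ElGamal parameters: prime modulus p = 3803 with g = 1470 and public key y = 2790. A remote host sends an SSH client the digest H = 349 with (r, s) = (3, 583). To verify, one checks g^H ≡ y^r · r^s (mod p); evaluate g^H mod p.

2660

1470^2 = 2160900 ≡ 796
1470^4 ≡ 796^2 = 633616 ≡ 2318
1470^8 ≡ 2318^2 = 5373124 ≡ 3288
1470^16 ≡ 3288^2 = 10810944 ≡ 2818
1470^32 ≡ 2818^2 = 7941124 ≡ 460
1470^64 ≡ 460^2 = 211600 ≡ 2435
1470^128 ≡ 2435^2 = 5929225 ≡ 348
1470^256 ≡ 348^2 = 121104 ≡ 3211
349 = 256 + 64 + 16 + 8 + 4 + 1, so 1470^349 ≡ 3211·2435·2818·3288·2318·1470 ≡ 2660 (mod 3803)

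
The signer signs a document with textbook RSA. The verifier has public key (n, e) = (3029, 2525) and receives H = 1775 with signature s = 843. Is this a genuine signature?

genuine

s^2 ≡ 843^2 = 710649 ≡ 1863
s^4 ≡ 1863^2 = 3470769 ≡ 2564
s^8 ≡ 2564^2 = 6574096 ≡ 1166
s^16 ≡ 1166^2 = 1359556 ≡ 2564
s^32 ≡ 2564^2 = 6574096 ≡ 1166
s^64 ≡ 1166^2 = 1359556 ≡ 2564
s^128 ≡ 2564^2 = 6574096 ≡ 1166
s^256 ≡ 1166^2 = 1359556 ≡ 2564
s^512 ≡ 2564^2 = 6574096 ≡ 1166
s^1024 ≡ 1166^2 = 1359556 ≡ 2564
s^2048 ≡ 2564^2 = 6574096 ≡ 1166
2525 = 2048 + 256 + 128 + 64 + 16 + 8 + 4 + 1, so s^2525 ≡ 1166·2564·1166·2564·2564·1166·2564·843 ≡ 1775 (mod 3029)
s^2525 mod 3029 = 1775 matches H.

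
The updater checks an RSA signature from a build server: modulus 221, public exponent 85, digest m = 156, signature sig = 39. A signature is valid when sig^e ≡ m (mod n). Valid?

no

sig^2 ≡ 39^2 = 1521 ≡ 195
sig^4 ≡ 195^2 = 38025 ≡ 13
sig^8 ≡ 13^2 = 169
sig^16 ≡ 169^2 = 28561 ≡ 52
sig^32 ≡ 52^2 = 2704 ≡ 52
sig^64 ≡ 52^2 = 2704 ≡ 52
85 = 64 + 16 + 4 + 1, so sig^85 ≡ 52·52·13·39 ≡ 65 (mod 221)
65 ≠ 156, so verification fails.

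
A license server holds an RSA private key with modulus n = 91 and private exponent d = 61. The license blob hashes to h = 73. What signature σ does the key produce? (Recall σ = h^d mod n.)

h^2 ≡ 73^2 = 5329 ≡ 51
h^4 ≡ 51^2 = 2601 ≡ 53
h^8 ≡ 53^2 = 2809 ≡ 79
h^16 ≡ 79^2 = 6241 ≡ 53
h^32 ≡ 53^2 = 2809 ≡ 79
61 = 32 + 16 + 8 + 4 + 1, so h^61 ≡ 79·53·79·53·73 ≡ 73 (mod 91)

73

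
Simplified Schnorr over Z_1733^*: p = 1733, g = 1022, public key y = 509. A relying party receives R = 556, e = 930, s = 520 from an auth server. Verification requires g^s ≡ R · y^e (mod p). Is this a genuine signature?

g^s mod p:
1022^2 = 1044484 ≡ 1218
1022^4 ≡ 1218^2 = 1483524 ≡ 76
1022^8 ≡ 76^2 = 5776 ≡ 577
1022^16 ≡ 577^2 = 332929 ≡ 193
1022^32 ≡ 193^2 = 37249 ≡ 856
1022^64 ≡ 856^2 = 732736 ≡ 1410
1022^128 ≡ 1410^2 = 1988100 ≡ 349
1022^256 ≡ 349^2 = 121801 ≡ 491
1022^512 ≡ 491^2 = 241081 ≡ 194
520 = 512 + 8, so 1022^520 ≡ 194·577 ≡ 1026 (mod 1733)
R · y^e mod p:
509^2 = 259081 ≡ 864
509^4 ≡ 864^2 = 746496 ≡ 1306
509^8 ≡ 1306^2 = 1705636 ≡ 364
509^16 ≡ 364^2 = 132496 ≡ 788
509^32 ≡ 788^2 = 620944 ≡ 530
509^64 ≡ 530^2 = 280900 ≡ 154
509^128 ≡ 154^2 = 23716 ≡ 1187
509^256 ≡ 1187^2 = 1408969 ≡ 40
509^512 ≡ 40^2 = 1600
930 = 512 + 256 + 128 + 32 + 2, so 509^930 ≡ 1600·40·1187·530·864 ≡ 1579 (mod 1733)
556·1579 = 877924 ≡ 1026 (mod 1733)
1026 ≡ 1026 (mod 1733); signature holds.

genuine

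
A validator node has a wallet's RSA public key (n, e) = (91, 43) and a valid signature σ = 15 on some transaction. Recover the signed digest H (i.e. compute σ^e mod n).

σ^2 ≡ 15^2 = 225 ≡ 43
σ^4 ≡ 43^2 = 1849 ≡ 29
σ^8 ≡ 29^2 = 841 ≡ 22
σ^16 ≡ 22^2 = 484 ≡ 29
σ^32 ≡ 29^2 = 841 ≡ 22
43 = 32 + 8 + 2 + 1, so σ^43 ≡ 22·22·43·15 ≡ 50 (mod 91)

50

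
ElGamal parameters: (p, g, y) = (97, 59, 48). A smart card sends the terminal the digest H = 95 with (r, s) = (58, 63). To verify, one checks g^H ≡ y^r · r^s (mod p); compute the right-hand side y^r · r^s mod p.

48^2 = 2304 ≡ 73
48^4 ≡ 73^2 = 5329 ≡ 91
48^8 ≡ 91^2 = 8281 ≡ 36
48^16 ≡ 36^2 = 1296 ≡ 35
48^32 ≡ 35^2 = 1225 ≡ 61
58 = 32 + 16 + 8 + 2, so 48^58 ≡ 61·35·36·73 ≡ 9 (mod 97)
58^2 = 3364 ≡ 66
58^4 ≡ 66^2 = 4356 ≡ 88
58^8 ≡ 88^2 = 7744 ≡ 81
58^16 ≡ 81^2 = 6561 ≡ 62
58^32 ≡ 62^2 = 3844 ≡ 61
63 = 32 + 16 + 8 + 4 + 2 + 1, so 58^63 ≡ 61·62·81·88·66·58 ≡ 19 (mod 97)
y^r · r^s ≡ 9·19 = 171 ≡ 74 (mod 97)

74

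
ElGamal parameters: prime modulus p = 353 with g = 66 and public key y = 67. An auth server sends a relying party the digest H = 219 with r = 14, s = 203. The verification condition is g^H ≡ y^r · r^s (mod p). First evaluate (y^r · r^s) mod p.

215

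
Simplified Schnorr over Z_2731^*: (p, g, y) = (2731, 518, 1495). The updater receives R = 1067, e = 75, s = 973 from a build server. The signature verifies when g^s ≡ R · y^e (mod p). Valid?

no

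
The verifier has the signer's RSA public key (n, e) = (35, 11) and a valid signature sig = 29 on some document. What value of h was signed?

29

Squares mod 35: sig^1≡29, sig^2≡1, sig^4≡1, sig^8≡1
11 = 8 + 2 + 1, so sig^11 ≡ 1·1·29 ≡ 29 (mod 35)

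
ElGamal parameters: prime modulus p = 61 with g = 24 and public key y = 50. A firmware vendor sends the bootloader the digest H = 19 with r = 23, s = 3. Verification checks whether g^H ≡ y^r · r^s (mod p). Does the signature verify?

does not verify

Left side g^H mod p:
24^2 = 576 ≡ 27
24^4 ≡ 27^2 = 729 ≡ 58
24^8 ≡ 58^2 = 3364 ≡ 9
24^16 ≡ 9^2 = 81 ≡ 20
19 = 16 + 2 + 1, so 24^19 ≡ 20·27·24 ≡ 28 (mod 61)
Right side y^r · r^s mod p:
50^2 = 2500 ≡ 60
50^4 ≡ 60^2 = 3600 ≡ 1
50^8 ≡ 1^2 = 1
50^16 ≡ 1^2 = 1
23 = 16 + 4 + 2 + 1, so 50^23 ≡ 1·1·60·50 ≡ 11 (mod 61)
23^2 = 529 ≡ 41
3 = 2 + 1, so 23^3 ≡ 41·23 ≡ 28 (mod 61)
11·28 = 308 ≡ 3 (mod 61)
28 ≠ 3, so verification fails.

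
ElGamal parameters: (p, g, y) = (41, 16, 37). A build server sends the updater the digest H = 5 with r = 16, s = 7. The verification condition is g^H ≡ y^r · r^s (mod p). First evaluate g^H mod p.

Squares mod 41: 16^1≡16, 16^2≡10, 16^4≡18
5 = 4 + 1, so 16^5 ≡ 18·16 ≡ 1 (mod 41)

1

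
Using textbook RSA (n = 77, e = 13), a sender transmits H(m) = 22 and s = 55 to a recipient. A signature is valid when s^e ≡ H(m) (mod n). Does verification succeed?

Squares mod 77: s^1≡55, s^2≡22, s^4≡22, s^8≡22
13 = 8 + 4 + 1, so s^13 ≡ 22·22·55 ≡ 55 (mod 77)
s^13 mod 77 = 55, but H(m) = 22.

fails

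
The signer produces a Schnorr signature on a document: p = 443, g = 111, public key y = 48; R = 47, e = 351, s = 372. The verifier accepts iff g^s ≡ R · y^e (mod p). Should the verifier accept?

accept

g^s mod p:
111^2 = 12321 ≡ 360
111^4 ≡ 360^2 = 129600 ≡ 244
111^8 ≡ 244^2 = 59536 ≡ 174
111^16 ≡ 174^2 = 30276 ≡ 152
111^32 ≡ 152^2 = 23104 ≡ 68
111^64 ≡ 68^2 = 4624 ≡ 194
111^128 ≡ 194^2 = 37636 ≡ 424
111^256 ≡ 424^2 = 179776 ≡ 361
372 = 256 + 64 + 32 + 16 + 4, so 111^372 ≡ 361·194·68·152·244 ≡ 286 (mod 443)
R · y^e mod p:
48^2 = 2304 ≡ 89
48^4 ≡ 89^2 = 7921 ≡ 390
48^8 ≡ 390^2 = 152100 ≡ 151
48^16 ≡ 151^2 = 22801 ≡ 208
48^32 ≡ 208^2 = 43264 ≡ 293
48^64 ≡ 293^2 = 85849 ≡ 350
48^128 ≡ 350^2 = 122500 ≡ 232
48^256 ≡ 232^2 = 53824 ≡ 221
351 = 256 + 64 + 16 + 8 + 4 + 2 + 1, so 48^351 ≡ 221·350·208·151·390·89·48 ≡ 270 (mod 443)
47·270 = 12690 ≡ 286 (mod 443)
286 ≡ 286 (mod 443); signature holds.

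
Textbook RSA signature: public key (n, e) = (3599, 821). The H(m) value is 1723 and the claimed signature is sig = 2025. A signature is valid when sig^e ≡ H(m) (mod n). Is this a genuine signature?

genuine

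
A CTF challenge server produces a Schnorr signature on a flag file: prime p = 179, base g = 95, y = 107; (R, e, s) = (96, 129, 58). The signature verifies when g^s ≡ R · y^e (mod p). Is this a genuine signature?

g^s mod p:
Squares mod 179: 95^1≡95, 95^2≡75, 95^4≡76, 95^8≡48, 95^16≡156, 95^32≡171
58 = 32 + 16 + 8 + 2, so 95^58 ≡ 171·156·48·75 ≡ 100 (mod 179)
R · y^e mod p:
Squares mod 179: 107^1≡107, 107^2≡172, 107^4≡49, 107^8≡74, 107^16≡106, 107^32≡138, 107^64≡70, 107^128≡67
129 = 128 + 1, so 107^129 ≡ 67·107 ≡ 9 (mod 179)
96·9 = 864 ≡ 148 (mod 179)
100 ≠ 148; the check fails.

forged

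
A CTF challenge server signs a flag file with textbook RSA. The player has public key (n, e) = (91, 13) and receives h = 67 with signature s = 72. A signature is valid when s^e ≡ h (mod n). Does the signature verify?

s^2 ≡ 72^2 = 5184 ≡ 88
s^4 ≡ 88^2 = 7744 ≡ 9
s^8 ≡ 9^2 = 81
13 = 8 + 4 + 1, so s^13 ≡ 81·9·72 ≡ 72 (mod 91)
72 ≠ 67, so verification fails.

does not verify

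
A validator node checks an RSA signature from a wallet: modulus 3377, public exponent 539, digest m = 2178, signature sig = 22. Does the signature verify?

verifies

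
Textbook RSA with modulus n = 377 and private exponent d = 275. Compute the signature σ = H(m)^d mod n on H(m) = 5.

294

Squares mod 377: (H(m))^1≡5, (H(m))^2≡25, (H(m))^4≡248, (H(m))^8≡53, (H(m))^16≡170, (H(m))^32≡248, (H(m))^64≡53, (H(m))^128≡170, (H(m))^256≡248
275 = 256 + 16 + 2 + 1, so (H(m))^275 ≡ 248·170·25·5 ≡ 294 (mod 377)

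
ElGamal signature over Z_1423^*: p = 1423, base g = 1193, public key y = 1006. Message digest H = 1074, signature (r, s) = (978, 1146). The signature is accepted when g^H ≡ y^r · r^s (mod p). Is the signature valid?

Left side g^H mod p:
1193^2 = 1423249 ≡ 249
1193^4 ≡ 249^2 = 62001 ≡ 812
1193^8 ≡ 812^2 = 659344 ≡ 495
1193^16 ≡ 495^2 = 245025 ≡ 269
1193^32 ≡ 269^2 = 72361 ≡ 1211
1193^64 ≡ 1211^2 = 1466521 ≡ 831
1193^128 ≡ 831^2 = 690561 ≡ 406
1193^256 ≡ 406^2 = 164836 ≡ 1191
1193^512 ≡ 1191^2 = 1418481 ≡ 1173
1193^1024 ≡ 1173^2 = 1375929 ≡ 1311
1074 = 1024 + 32 + 16 + 2, so 1193^1074 ≡ 1311·1211·269·249 ≡ 836 (mod 1423)
Right side y^r · r^s mod p:
1006^2 = 1012036 ≡ 283
1006^4 ≡ 283^2 = 80089 ≡ 401
1006^8 ≡ 401^2 = 160801 ≡ 2
1006^16 ≡ 2^2 = 4
1006^32 ≡ 4^2 = 16
1006^64 ≡ 16^2 = 256
1006^128 ≡ 256^2 = 65536 ≡ 78
1006^256 ≡ 78^2 = 6084 ≡ 392
1006^512 ≡ 392^2 = 153664 ≡ 1403
978 = 512 + 256 + 128 + 64 + 16 + 2, so 1006^978 ≡ 1403·392·78·256·4·283 ≡ 1413 (mod 1423)
978^2 = 956484 ≡ 228
978^4 ≡ 228^2 = 51984 ≡ 756
978^8 ≡ 756^2 = 571536 ≡ 913
978^16 ≡ 913^2 = 833569 ≡ 1114
978^32 ≡ 1114^2 = 1240996 ≡ 140
978^64 ≡ 140^2 = 19600 ≡ 1101
978^128 ≡ 1101^2 = 1212201 ≡ 1228
978^256 ≡ 1228^2 = 1507984 ≡ 1027
978^512 ≡ 1027^2 = 1054729 ≡ 286
978^1024 ≡ 286^2 = 81796 ≡ 685
1146 = 1024 + 64 + 32 + 16 + 8 + 2, so 978^1146 ≡ 685·1101·140·1114·913·228 ≡ 201 (mod 1423)
1413·201 = 284013 ≡ 836 (mod 1423)
836 ≡ 836 (mod 1423), so the signature is genuine.

valid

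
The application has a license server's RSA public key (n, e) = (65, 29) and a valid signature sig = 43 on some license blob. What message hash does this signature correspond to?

sig^2 ≡ 43^2 = 1849 ≡ 29
sig^4 ≡ 29^2 = 841 ≡ 61
sig^8 ≡ 61^2 = 3721 ≡ 16
sig^16 ≡ 16^2 = 256 ≡ 61
29 = 16 + 8 + 4 + 1, so sig^29 ≡ 61·16·61·43 ≡ 23 (mod 65)

23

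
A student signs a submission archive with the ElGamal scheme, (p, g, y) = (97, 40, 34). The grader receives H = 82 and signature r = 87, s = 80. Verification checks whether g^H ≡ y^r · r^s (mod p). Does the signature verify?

does not verify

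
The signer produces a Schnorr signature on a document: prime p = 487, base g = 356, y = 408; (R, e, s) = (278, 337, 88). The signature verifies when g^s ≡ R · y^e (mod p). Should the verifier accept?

g^s mod p:
356^2 = 126736 ≡ 116
356^4 ≡ 116^2 = 13456 ≡ 307
356^8 ≡ 307^2 = 94249 ≡ 258
356^16 ≡ 258^2 = 66564 ≡ 332
356^32 ≡ 332^2 = 110224 ≡ 162
356^64 ≡ 162^2 = 26244 ≡ 433
88 = 64 + 16 + 8, so 356^88 ≡ 433·332·258 ≡ 102 (mod 487)
R · y^e mod p:
408^2 = 166464 ≡ 397
408^4 ≡ 397^2 = 157609 ≡ 308
408^8 ≡ 308^2 = 94864 ≡ 386
408^16 ≡ 386^2 = 148996 ≡ 461
408^32 ≡ 461^2 = 212521 ≡ 189
408^64 ≡ 189^2 = 35721 ≡ 170
408^128 ≡ 170^2 = 28900 ≡ 167
408^256 ≡ 167^2 = 27889 ≡ 130
337 = 256 + 64 + 16 + 1, so 408^337 ≡ 130·170·461·408 ≡ 130 (mod 487)
278·130 = 36140 ≡ 102 (mod 487)
102 ≡ 102 (mod 487); signature holds.

accept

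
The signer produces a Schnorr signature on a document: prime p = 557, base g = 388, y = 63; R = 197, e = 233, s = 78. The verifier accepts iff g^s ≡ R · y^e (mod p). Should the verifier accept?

g^s mod p:
388^78 mod 557 = 463
R · y^e mod p:
63^233 mod 557 = 90
197·90 = 17730 ≡ 463 (mod 557)
463 ≡ 463 (mod 557); signature holds.

accept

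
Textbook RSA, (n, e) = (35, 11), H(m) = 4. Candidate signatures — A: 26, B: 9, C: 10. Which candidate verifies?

B

Candidate A: 26^11 mod 35 = 31
Candidate B: 9^11 mod 35 = 4
  → matches H(m) = 4
Candidate C: 10^11 mod 35 = 5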